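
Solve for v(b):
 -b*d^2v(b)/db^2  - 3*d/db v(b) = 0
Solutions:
 v(b) = C1 + C2/b^2


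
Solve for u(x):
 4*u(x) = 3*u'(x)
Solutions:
 u(x) = C1*exp(4*x/3)


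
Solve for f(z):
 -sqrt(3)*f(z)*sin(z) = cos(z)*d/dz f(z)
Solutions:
 f(z) = C1*cos(z)^(sqrt(3))


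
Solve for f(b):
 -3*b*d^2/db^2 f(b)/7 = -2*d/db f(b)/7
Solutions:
 f(b) = C1 + C2*b^(5/3)


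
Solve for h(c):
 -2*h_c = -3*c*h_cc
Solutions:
 h(c) = C1 + C2*c^(5/3)


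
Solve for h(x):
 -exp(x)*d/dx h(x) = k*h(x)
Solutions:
 h(x) = C1*exp(k*exp(-x))


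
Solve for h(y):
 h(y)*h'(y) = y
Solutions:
 h(y) = -sqrt(C1 + y^2)
 h(y) = sqrt(C1 + y^2)


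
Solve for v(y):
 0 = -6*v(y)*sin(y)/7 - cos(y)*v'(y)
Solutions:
 v(y) = C1*cos(y)^(6/7)


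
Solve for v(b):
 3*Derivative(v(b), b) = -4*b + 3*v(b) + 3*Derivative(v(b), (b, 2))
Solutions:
 v(b) = 4*b/3 + (C1*sin(sqrt(3)*b/2) + C2*cos(sqrt(3)*b/2))*exp(b/2) + 4/3


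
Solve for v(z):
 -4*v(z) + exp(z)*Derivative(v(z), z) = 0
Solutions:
 v(z) = C1*exp(-4*exp(-z))


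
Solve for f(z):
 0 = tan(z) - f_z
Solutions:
 f(z) = C1 - log(cos(z))


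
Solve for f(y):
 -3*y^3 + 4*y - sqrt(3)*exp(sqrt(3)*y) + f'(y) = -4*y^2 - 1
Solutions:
 f(y) = C1 + 3*y^4/4 - 4*y^3/3 - 2*y^2 - y + exp(sqrt(3)*y)


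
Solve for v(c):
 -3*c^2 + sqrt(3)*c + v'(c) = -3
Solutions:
 v(c) = C1 + c^3 - sqrt(3)*c^2/2 - 3*c


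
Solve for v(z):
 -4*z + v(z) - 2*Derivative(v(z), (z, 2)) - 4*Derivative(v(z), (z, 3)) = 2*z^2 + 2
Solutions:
 v(z) = C3*exp(z/2) + 2*z^2 + 4*z + (C1*sin(z/2) + C2*cos(z/2))*exp(-z/2) + 10


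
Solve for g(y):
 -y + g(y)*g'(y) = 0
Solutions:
 g(y) = -sqrt(C1 + y^2)
 g(y) = sqrt(C1 + y^2)


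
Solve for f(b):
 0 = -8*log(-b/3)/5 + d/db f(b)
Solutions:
 f(b) = C1 + 8*b*log(-b)/5 + 8*b*(-log(3) - 1)/5


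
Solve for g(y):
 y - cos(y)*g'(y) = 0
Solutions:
 g(y) = C1 + Integral(y/cos(y), y)


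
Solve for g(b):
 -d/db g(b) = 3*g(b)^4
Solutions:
 g(b) = (-3^(2/3) - 3*3^(1/6)*I)*(1/(C1 + 3*b))^(1/3)/6
 g(b) = (-3^(2/3) + 3*3^(1/6)*I)*(1/(C1 + 3*b))^(1/3)/6
 g(b) = (1/(C1 + 9*b))^(1/3)


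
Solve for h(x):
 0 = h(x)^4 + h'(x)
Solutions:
 h(x) = (-3^(2/3) - 3*3^(1/6)*I)*(1/(C1 + x))^(1/3)/6
 h(x) = (-3^(2/3) + 3*3^(1/6)*I)*(1/(C1 + x))^(1/3)/6
 h(x) = (1/(C1 + 3*x))^(1/3)


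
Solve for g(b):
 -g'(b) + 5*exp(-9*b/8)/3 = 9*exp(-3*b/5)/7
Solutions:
 g(b) = C1 + 15*exp(-3*b/5)/7 - 40*exp(-9*b/8)/27


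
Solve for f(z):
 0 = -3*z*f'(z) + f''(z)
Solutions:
 f(z) = C1 + C2*erfi(sqrt(6)*z/2)


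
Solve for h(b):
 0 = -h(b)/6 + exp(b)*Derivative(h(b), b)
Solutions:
 h(b) = C1*exp(-exp(-b)/6)


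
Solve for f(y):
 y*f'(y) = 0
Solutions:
 f(y) = C1


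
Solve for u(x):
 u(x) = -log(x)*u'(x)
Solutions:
 u(x) = C1*exp(-li(x))


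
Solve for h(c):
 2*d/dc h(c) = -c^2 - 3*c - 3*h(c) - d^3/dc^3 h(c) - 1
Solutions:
 h(c) = C3*exp(-c) - c^2/3 - 5*c/9 + (C1*sin(sqrt(11)*c/2) + C2*cos(sqrt(11)*c/2))*exp(c/2) + 1/27


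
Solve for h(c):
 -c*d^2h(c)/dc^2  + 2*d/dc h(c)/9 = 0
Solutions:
 h(c) = C1 + C2*c^(11/9)


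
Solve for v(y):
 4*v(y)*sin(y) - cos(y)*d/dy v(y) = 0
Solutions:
 v(y) = C1/cos(y)^4


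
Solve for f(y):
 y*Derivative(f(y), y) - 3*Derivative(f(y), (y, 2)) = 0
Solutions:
 f(y) = C1 + C2*erfi(sqrt(6)*y/6)


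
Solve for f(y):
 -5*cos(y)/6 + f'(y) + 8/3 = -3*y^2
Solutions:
 f(y) = C1 - y^3 - 8*y/3 + 5*sin(y)/6


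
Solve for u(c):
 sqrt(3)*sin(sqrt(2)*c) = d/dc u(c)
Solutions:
 u(c) = C1 - sqrt(6)*cos(sqrt(2)*c)/2


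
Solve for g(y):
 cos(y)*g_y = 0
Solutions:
 g(y) = C1


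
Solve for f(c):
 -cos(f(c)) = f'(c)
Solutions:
 f(c) = pi - asin((C1 + exp(2*c))/(C1 - exp(2*c)))
 f(c) = asin((C1 + exp(2*c))/(C1 - exp(2*c)))


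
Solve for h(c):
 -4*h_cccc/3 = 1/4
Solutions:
 h(c) = C1 + C2*c + C3*c^2 + C4*c^3 - c^4/128


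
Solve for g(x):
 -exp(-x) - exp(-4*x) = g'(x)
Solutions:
 g(x) = C1 + exp(-x) + exp(-4*x)/4


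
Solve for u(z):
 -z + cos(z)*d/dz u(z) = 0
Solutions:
 u(z) = C1 + Integral(z/cos(z), z)


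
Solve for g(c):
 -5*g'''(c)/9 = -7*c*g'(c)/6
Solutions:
 g(c) = C1 + Integral(C2*airyai(10^(2/3)*21^(1/3)*c/10) + C3*airybi(10^(2/3)*21^(1/3)*c/10), c)


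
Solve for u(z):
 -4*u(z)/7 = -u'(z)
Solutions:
 u(z) = C1*exp(4*z/7)


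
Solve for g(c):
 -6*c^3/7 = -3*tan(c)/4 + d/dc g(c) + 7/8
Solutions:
 g(c) = C1 - 3*c^4/14 - 7*c/8 - 3*log(cos(c))/4


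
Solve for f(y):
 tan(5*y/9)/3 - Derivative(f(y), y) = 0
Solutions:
 f(y) = C1 - 3*log(cos(5*y/9))/5


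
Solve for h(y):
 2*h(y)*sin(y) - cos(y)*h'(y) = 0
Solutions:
 h(y) = C1/cos(y)^2


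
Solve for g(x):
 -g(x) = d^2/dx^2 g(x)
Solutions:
 g(x) = C1*sin(x) + C2*cos(x)


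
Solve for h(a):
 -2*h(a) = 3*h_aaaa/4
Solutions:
 h(a) = (C1*sin(2^(1/4)*3^(3/4)*a/3) + C2*cos(2^(1/4)*3^(3/4)*a/3))*exp(-2^(1/4)*3^(3/4)*a/3) + (C3*sin(2^(1/4)*3^(3/4)*a/3) + C4*cos(2^(1/4)*3^(3/4)*a/3))*exp(2^(1/4)*3^(3/4)*a/3)


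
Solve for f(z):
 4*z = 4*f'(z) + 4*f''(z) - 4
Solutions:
 f(z) = C1 + C2*exp(-z) + z^2/2


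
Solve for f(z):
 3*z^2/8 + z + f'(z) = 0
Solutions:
 f(z) = C1 - z^3/8 - z^2/2


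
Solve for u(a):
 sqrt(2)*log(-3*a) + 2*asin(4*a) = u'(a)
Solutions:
 u(a) = C1 + sqrt(2)*a*(log(-a) - 1) + 2*a*asin(4*a) + sqrt(2)*a*log(3) + sqrt(1 - 16*a^2)/2


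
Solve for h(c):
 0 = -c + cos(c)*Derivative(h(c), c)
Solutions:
 h(c) = C1 + Integral(c/cos(c), c)


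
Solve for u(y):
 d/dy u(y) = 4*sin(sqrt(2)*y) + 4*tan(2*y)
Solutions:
 u(y) = C1 - 2*log(cos(2*y)) - 2*sqrt(2)*cos(sqrt(2)*y)


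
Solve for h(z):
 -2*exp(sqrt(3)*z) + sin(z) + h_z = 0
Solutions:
 h(z) = C1 + 2*sqrt(3)*exp(sqrt(3)*z)/3 + cos(z)


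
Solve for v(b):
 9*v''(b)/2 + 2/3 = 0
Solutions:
 v(b) = C1 + C2*b - 2*b^2/27


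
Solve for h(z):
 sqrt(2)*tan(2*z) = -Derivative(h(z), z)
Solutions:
 h(z) = C1 + sqrt(2)*log(cos(2*z))/2


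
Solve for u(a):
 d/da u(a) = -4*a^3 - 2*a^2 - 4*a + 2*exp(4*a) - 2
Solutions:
 u(a) = C1 - a^4 - 2*a^3/3 - 2*a^2 - 2*a + exp(4*a)/2


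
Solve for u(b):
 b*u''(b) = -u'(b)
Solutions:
 u(b) = C1 + C2*log(b)


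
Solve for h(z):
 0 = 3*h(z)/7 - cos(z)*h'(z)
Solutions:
 h(z) = C1*(sin(z) + 1)^(3/14)/(sin(z) - 1)^(3/14)


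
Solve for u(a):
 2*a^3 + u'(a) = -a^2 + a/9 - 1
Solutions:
 u(a) = C1 - a^4/2 - a^3/3 + a^2/18 - a


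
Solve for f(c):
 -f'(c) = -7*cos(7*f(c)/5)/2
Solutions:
 -7*c/2 - 5*log(sin(7*f(c)/5) - 1)/14 + 5*log(sin(7*f(c)/5) + 1)/14 = C1


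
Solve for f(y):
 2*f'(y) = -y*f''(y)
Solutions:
 f(y) = C1 + C2/y


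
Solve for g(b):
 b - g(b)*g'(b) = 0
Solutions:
 g(b) = -sqrt(C1 + b^2)
 g(b) = sqrt(C1 + b^2)


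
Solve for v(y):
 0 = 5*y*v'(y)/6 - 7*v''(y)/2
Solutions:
 v(y) = C1 + C2*erfi(sqrt(210)*y/42)


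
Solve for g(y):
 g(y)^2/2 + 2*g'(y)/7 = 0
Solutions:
 g(y) = 4/(C1 + 7*y)


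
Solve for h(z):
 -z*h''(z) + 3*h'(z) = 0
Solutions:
 h(z) = C1 + C2*z^4


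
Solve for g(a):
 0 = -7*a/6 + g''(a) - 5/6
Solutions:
 g(a) = C1 + C2*a + 7*a^3/36 + 5*a^2/12


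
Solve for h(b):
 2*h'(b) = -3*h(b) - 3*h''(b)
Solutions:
 h(b) = (C1*sin(2*sqrt(2)*b/3) + C2*cos(2*sqrt(2)*b/3))*exp(-b/3)


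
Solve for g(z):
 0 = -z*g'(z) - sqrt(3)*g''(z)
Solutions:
 g(z) = C1 + C2*erf(sqrt(2)*3^(3/4)*z/6)


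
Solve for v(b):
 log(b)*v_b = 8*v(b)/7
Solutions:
 v(b) = C1*exp(8*li(b)/7)


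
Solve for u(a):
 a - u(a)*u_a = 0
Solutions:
 u(a) = -sqrt(C1 + a^2)
 u(a) = sqrt(C1 + a^2)


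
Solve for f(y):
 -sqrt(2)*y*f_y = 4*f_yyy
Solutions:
 f(y) = C1 + Integral(C2*airyai(-sqrt(2)*y/2) + C3*airybi(-sqrt(2)*y/2), y)


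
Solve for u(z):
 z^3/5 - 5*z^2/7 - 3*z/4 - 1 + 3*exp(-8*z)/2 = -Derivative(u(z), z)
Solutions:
 u(z) = C1 - z^4/20 + 5*z^3/21 + 3*z^2/8 + z + 3*exp(-8*z)/16


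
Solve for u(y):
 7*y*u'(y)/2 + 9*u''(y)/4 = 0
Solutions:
 u(y) = C1 + C2*erf(sqrt(7)*y/3)


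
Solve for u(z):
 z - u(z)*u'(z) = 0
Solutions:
 u(z) = -sqrt(C1 + z^2)
 u(z) = sqrt(C1 + z^2)


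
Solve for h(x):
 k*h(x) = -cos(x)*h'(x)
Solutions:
 h(x) = C1*exp(k*(log(sin(x) - 1) - log(sin(x) + 1))/2)


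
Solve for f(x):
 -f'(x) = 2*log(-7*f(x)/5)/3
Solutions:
 3*Integral(1/(log(-_y) - log(5) + log(7)), (_y, f(x)))/2 = C1 - x


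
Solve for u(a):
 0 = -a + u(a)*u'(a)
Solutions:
 u(a) = -sqrt(C1 + a^2)
 u(a) = sqrt(C1 + a^2)


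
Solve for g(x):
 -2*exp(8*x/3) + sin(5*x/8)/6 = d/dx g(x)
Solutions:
 g(x) = C1 - 3*exp(8*x/3)/4 - 4*cos(5*x/8)/15


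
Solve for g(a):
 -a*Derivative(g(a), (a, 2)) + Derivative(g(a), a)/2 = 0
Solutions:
 g(a) = C1 + C2*a^(3/2)


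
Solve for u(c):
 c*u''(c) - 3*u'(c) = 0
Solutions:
 u(c) = C1 + C2*c^4


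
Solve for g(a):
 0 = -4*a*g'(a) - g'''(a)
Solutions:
 g(a) = C1 + Integral(C2*airyai(-2^(2/3)*a) + C3*airybi(-2^(2/3)*a), a)


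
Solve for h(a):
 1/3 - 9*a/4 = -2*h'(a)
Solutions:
 h(a) = C1 + 9*a^2/16 - a/6


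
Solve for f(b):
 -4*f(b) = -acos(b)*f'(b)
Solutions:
 f(b) = C1*exp(4*Integral(1/acos(b), b))


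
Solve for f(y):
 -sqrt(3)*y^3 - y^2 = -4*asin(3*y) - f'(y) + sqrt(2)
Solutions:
 f(y) = C1 + sqrt(3)*y^4/4 + y^3/3 - 4*y*asin(3*y) + sqrt(2)*y - 4*sqrt(1 - 9*y^2)/3


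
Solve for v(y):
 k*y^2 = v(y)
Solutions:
 v(y) = k*y^2


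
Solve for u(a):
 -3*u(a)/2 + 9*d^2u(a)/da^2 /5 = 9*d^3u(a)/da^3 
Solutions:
 u(a) = C1*exp(a*(2*2^(2/3)/(15*sqrt(5585) + 1121)^(1/3) + 4 + 2^(1/3)*(15*sqrt(5585) + 1121)^(1/3))/60)*sin(2^(1/3)*sqrt(3)*a*(-(15*sqrt(5585) + 1121)^(1/3) + 2*2^(1/3)/(15*sqrt(5585) + 1121)^(1/3))/60) + C2*exp(a*(2*2^(2/3)/(15*sqrt(5585) + 1121)^(1/3) + 4 + 2^(1/3)*(15*sqrt(5585) + 1121)^(1/3))/60)*cos(2^(1/3)*sqrt(3)*a*(-(15*sqrt(5585) + 1121)^(1/3) + 2*2^(1/3)/(15*sqrt(5585) + 1121)^(1/3))/60) + C3*exp(a*(-2^(1/3)*(15*sqrt(5585) + 1121)^(1/3) - 2*2^(2/3)/(15*sqrt(5585) + 1121)^(1/3) + 2)/30)


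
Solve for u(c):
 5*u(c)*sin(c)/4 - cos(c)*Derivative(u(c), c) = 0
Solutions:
 u(c) = C1/cos(c)^(5/4)


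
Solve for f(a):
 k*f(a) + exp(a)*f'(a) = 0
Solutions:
 f(a) = C1*exp(k*exp(-a))


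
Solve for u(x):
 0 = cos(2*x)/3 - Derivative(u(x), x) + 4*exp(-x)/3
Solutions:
 u(x) = C1 + sin(2*x)/6 - 4*exp(-x)/3


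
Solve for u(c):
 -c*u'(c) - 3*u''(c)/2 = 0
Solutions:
 u(c) = C1 + C2*erf(sqrt(3)*c/3)


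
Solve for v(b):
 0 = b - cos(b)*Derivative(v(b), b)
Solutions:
 v(b) = C1 + Integral(b/cos(b), b)


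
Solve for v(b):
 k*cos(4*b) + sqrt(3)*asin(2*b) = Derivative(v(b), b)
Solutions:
 v(b) = C1 + k*sin(4*b)/4 + sqrt(3)*(b*asin(2*b) + sqrt(1 - 4*b^2)/2)


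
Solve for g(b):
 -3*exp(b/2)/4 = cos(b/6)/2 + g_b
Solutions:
 g(b) = C1 - 3*exp(b/2)/2 - 3*sin(b/6)


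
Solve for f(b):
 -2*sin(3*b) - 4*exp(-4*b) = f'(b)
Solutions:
 f(b) = C1 + 2*cos(3*b)/3 + exp(-4*b)


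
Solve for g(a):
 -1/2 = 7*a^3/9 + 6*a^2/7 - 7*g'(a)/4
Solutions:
 g(a) = C1 + a^4/9 + 8*a^3/49 + 2*a/7


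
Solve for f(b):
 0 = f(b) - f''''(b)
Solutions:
 f(b) = C1*exp(-b) + C2*exp(b) + C3*sin(b) + C4*cos(b)


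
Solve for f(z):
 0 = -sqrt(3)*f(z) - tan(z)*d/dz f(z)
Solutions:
 f(z) = C1/sin(z)^(sqrt(3))


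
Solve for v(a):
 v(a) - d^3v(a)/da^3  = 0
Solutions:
 v(a) = C3*exp(a) + (C1*sin(sqrt(3)*a/2) + C2*cos(sqrt(3)*a/2))*exp(-a/2)


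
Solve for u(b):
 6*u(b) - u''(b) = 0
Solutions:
 u(b) = C1*exp(-sqrt(6)*b) + C2*exp(sqrt(6)*b)


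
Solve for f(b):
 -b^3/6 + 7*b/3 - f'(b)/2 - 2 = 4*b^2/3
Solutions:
 f(b) = C1 - b^4/12 - 8*b^3/9 + 7*b^2/3 - 4*b


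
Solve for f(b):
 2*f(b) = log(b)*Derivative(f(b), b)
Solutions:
 f(b) = C1*exp(2*li(b))


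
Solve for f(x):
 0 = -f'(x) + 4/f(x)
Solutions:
 f(x) = -sqrt(C1 + 8*x)
 f(x) = sqrt(C1 + 8*x)


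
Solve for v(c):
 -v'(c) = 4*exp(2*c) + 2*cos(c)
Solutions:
 v(c) = C1 - 2*exp(2*c) - 2*sin(c)


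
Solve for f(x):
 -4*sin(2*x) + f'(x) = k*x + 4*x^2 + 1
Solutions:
 f(x) = C1 + k*x^2/2 + 4*x^3/3 + x - 2*cos(2*x)


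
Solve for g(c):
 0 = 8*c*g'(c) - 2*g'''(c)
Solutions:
 g(c) = C1 + Integral(C2*airyai(2^(2/3)*c) + C3*airybi(2^(2/3)*c), c)


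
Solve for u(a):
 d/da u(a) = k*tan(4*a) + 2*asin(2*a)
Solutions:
 u(a) = C1 + 2*a*asin(2*a) - k*log(cos(4*a))/4 + sqrt(1 - 4*a^2)


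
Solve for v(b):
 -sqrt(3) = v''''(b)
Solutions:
 v(b) = C1 + C2*b + C3*b^2 + C4*b^3 - sqrt(3)*b^4/24


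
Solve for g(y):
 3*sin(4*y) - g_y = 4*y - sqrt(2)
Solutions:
 g(y) = C1 - 2*y^2 + sqrt(2)*y - 3*cos(4*y)/4


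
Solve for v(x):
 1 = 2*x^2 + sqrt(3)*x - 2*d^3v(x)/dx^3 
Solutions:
 v(x) = C1 + C2*x + C3*x^2 + x^5/60 + sqrt(3)*x^4/48 - x^3/12


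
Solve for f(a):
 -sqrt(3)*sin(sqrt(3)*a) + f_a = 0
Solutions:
 f(a) = C1 - cos(sqrt(3)*a)


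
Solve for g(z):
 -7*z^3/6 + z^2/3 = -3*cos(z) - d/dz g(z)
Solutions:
 g(z) = C1 + 7*z^4/24 - z^3/9 - 3*sin(z)


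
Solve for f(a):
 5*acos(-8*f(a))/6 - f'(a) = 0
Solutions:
 Integral(1/acos(-8*_y), (_y, f(a))) = C1 + 5*a/6


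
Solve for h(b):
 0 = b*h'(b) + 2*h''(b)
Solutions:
 h(b) = C1 + C2*erf(b/2)


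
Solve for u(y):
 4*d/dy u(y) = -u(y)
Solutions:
 u(y) = C1*exp(-y/4)


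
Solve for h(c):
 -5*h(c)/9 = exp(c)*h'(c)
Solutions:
 h(c) = C1*exp(5*exp(-c)/9)


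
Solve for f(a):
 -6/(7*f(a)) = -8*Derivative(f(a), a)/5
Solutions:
 f(a) = -sqrt(C1 + 210*a)/14
 f(a) = sqrt(C1 + 210*a)/14


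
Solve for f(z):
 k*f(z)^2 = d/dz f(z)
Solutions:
 f(z) = -1/(C1 + k*z)


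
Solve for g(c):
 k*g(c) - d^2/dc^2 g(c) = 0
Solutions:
 g(c) = C1*exp(-c*sqrt(k)) + C2*exp(c*sqrt(k))


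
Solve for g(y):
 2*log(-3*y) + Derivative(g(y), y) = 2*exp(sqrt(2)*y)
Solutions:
 g(y) = C1 - 2*y*log(-y) + 2*y*(1 - log(3)) + sqrt(2)*exp(sqrt(2)*y)


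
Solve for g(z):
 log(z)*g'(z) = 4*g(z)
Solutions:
 g(z) = C1*exp(4*li(z))


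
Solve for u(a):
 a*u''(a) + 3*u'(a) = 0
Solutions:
 u(a) = C1 + C2/a^2


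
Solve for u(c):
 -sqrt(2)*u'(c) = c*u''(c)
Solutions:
 u(c) = C1 + C2*c^(1 - sqrt(2))


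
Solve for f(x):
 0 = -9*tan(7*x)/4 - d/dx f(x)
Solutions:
 f(x) = C1 + 9*log(cos(7*x))/28


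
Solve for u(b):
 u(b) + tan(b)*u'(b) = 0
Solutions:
 u(b) = C1/sin(b)


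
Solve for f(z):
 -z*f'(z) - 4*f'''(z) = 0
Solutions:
 f(z) = C1 + Integral(C2*airyai(-2^(1/3)*z/2) + C3*airybi(-2^(1/3)*z/2), z)


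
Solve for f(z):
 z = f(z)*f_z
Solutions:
 f(z) = -sqrt(C1 + z^2)
 f(z) = sqrt(C1 + z^2)


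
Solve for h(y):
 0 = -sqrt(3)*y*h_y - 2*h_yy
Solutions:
 h(y) = C1 + C2*erf(3^(1/4)*y/2)


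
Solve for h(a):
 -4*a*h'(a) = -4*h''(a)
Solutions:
 h(a) = C1 + C2*erfi(sqrt(2)*a/2)


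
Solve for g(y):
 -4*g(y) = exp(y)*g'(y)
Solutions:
 g(y) = C1*exp(4*exp(-y))


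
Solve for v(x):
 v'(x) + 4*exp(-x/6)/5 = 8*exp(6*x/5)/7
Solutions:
 v(x) = C1 + 20*exp(6*x/5)/21 + 24*exp(-x/6)/5


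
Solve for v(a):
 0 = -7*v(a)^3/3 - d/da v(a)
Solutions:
 v(a) = -sqrt(6)*sqrt(-1/(C1 - 7*a))/2
 v(a) = sqrt(6)*sqrt(-1/(C1 - 7*a))/2


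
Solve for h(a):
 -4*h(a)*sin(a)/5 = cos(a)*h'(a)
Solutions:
 h(a) = C1*cos(a)^(4/5)


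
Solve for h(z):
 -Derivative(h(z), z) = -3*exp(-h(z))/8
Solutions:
 h(z) = log(C1 + 3*z/8)


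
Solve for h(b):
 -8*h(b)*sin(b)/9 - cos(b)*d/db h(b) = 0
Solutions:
 h(b) = C1*cos(b)^(8/9)


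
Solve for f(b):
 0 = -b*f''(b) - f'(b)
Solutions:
 f(b) = C1 + C2*log(b)


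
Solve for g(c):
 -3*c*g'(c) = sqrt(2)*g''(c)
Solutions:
 g(c) = C1 + C2*erf(2^(1/4)*sqrt(3)*c/2)


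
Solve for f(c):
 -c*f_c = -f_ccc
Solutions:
 f(c) = C1 + Integral(C2*airyai(c) + C3*airybi(c), c)


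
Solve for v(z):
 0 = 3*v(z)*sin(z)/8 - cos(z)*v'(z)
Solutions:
 v(z) = C1/cos(z)^(3/8)


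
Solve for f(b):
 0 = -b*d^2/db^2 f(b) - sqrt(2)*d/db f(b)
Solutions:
 f(b) = C1 + C2*b^(1 - sqrt(2))


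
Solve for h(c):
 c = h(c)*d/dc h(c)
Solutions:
 h(c) = -sqrt(C1 + c^2)
 h(c) = sqrt(C1 + c^2)


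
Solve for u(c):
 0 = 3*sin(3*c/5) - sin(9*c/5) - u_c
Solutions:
 u(c) = C1 - 5*cos(3*c/5) + 5*cos(9*c/5)/9


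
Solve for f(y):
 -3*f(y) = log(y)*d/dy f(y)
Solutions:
 f(y) = C1*exp(-3*li(y))


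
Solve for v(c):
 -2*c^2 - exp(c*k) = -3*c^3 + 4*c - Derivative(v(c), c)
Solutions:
 v(c) = C1 - 3*c^4/4 + 2*c^3/3 + 2*c^2 + exp(c*k)/k


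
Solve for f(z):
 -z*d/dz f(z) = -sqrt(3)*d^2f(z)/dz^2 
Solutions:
 f(z) = C1 + C2*erfi(sqrt(2)*3^(3/4)*z/6)


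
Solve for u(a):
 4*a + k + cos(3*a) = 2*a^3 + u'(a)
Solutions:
 u(a) = C1 - a^4/2 + 2*a^2 + a*k + sin(3*a)/3


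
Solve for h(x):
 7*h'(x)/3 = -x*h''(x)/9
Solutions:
 h(x) = C1 + C2/x^20


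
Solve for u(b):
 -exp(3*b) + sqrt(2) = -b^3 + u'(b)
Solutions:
 u(b) = C1 + b^4/4 + sqrt(2)*b - exp(3*b)/3


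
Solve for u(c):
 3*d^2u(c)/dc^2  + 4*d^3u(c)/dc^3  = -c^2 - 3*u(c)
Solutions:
 u(c) = C1*exp(c*(-2 + (4*sqrt(39) + 25)^(-1/3) + (4*sqrt(39) + 25)^(1/3))/8)*sin(sqrt(3)*c*(-(4*sqrt(39) + 25)^(1/3) + (4*sqrt(39) + 25)^(-1/3))/8) + C2*exp(c*(-2 + (4*sqrt(39) + 25)^(-1/3) + (4*sqrt(39) + 25)^(1/3))/8)*cos(sqrt(3)*c*(-(4*sqrt(39) + 25)^(1/3) + (4*sqrt(39) + 25)^(-1/3))/8) + C3*exp(-c*((4*sqrt(39) + 25)^(-1/3) + 1 + (4*sqrt(39) + 25)^(1/3))/4) - c^2/3 + 2/3


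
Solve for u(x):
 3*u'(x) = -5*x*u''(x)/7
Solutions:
 u(x) = C1 + C2/x^(16/5)


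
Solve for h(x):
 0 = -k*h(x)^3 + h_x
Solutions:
 h(x) = -sqrt(2)*sqrt(-1/(C1 + k*x))/2
 h(x) = sqrt(2)*sqrt(-1/(C1 + k*x))/2


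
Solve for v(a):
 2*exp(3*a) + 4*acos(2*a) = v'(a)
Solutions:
 v(a) = C1 + 4*a*acos(2*a) - 2*sqrt(1 - 4*a^2) + 2*exp(3*a)/3


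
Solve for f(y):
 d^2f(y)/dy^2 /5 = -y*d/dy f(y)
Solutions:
 f(y) = C1 + C2*erf(sqrt(10)*y/2)


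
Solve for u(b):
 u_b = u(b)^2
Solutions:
 u(b) = -1/(C1 + b)


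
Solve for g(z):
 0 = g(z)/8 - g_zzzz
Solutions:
 g(z) = C1*exp(-2^(1/4)*z/2) + C2*exp(2^(1/4)*z/2) + C3*sin(2^(1/4)*z/2) + C4*cos(2^(1/4)*z/2)


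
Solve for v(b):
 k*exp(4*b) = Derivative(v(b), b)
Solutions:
 v(b) = C1 + k*exp(4*b)/4


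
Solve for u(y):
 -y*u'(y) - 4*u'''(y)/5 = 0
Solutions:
 u(y) = C1 + Integral(C2*airyai(-10^(1/3)*y/2) + C3*airybi(-10^(1/3)*y/2), y)


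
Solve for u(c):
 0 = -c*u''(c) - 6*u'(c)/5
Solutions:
 u(c) = C1 + C2/c^(1/5)


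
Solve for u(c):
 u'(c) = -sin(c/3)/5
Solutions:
 u(c) = C1 + 3*cos(c/3)/5


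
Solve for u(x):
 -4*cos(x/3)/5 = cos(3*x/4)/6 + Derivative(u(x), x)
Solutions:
 u(x) = C1 - 12*sin(x/3)/5 - 2*sin(3*x/4)/9


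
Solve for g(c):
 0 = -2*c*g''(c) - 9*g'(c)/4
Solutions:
 g(c) = C1 + C2/c^(1/8)


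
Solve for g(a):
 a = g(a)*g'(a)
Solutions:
 g(a) = -sqrt(C1 + a^2)
 g(a) = sqrt(C1 + a^2)


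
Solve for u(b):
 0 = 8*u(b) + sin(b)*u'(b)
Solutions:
 u(b) = C1*(cos(b)^4 + 4*cos(b)^3 + 6*cos(b)^2 + 4*cos(b) + 1)/(cos(b)^4 - 4*cos(b)^3 + 6*cos(b)^2 - 4*cos(b) + 1)


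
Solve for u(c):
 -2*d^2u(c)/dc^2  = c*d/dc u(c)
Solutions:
 u(c) = C1 + C2*erf(c/2)


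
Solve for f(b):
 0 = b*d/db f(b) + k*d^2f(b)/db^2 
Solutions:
 f(b) = C1 + C2*sqrt(k)*erf(sqrt(2)*b*sqrt(1/k)/2)


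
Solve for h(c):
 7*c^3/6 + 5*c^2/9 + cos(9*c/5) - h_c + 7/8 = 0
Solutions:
 h(c) = C1 + 7*c^4/24 + 5*c^3/27 + 7*c/8 + 5*sin(9*c/5)/9


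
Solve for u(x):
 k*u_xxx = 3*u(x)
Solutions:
 u(x) = C1*exp(3^(1/3)*x*(1/k)^(1/3)) + C2*exp(x*(-3^(1/3) + 3^(5/6)*I)*(1/k)^(1/3)/2) + C3*exp(-x*(3^(1/3) + 3^(5/6)*I)*(1/k)^(1/3)/2)


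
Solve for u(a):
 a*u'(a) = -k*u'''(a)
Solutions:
 u(a) = C1 + Integral(C2*airyai(a*(-1/k)^(1/3)) + C3*airybi(a*(-1/k)^(1/3)), a)


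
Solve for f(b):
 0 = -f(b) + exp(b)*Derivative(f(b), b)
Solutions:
 f(b) = C1*exp(-exp(-b))


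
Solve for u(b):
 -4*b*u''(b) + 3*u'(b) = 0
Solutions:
 u(b) = C1 + C2*b^(7/4)


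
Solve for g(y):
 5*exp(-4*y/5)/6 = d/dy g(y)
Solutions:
 g(y) = C1 - 25*exp(-4*y/5)/24


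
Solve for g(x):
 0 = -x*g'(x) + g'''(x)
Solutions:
 g(x) = C1 + Integral(C2*airyai(x) + C3*airybi(x), x)


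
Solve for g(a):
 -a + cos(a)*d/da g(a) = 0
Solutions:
 g(a) = C1 + Integral(a/cos(a), a)


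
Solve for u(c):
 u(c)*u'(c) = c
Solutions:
 u(c) = -sqrt(C1 + c^2)
 u(c) = sqrt(C1 + c^2)


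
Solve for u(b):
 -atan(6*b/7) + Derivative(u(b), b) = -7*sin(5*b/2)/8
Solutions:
 u(b) = C1 + b*atan(6*b/7) - 7*log(36*b^2 + 49)/12 + 7*cos(5*b/2)/20


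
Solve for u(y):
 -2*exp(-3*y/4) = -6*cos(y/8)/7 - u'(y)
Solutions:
 u(y) = C1 - 48*sin(y/8)/7 - 8*exp(-3*y/4)/3


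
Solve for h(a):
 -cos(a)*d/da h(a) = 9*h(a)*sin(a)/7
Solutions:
 h(a) = C1*cos(a)^(9/7)


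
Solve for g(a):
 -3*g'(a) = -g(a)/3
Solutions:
 g(a) = C1*exp(a/9)


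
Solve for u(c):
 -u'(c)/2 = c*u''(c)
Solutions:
 u(c) = C1 + C2*sqrt(c)


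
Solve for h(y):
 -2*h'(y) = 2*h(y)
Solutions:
 h(y) = C1*exp(-y)


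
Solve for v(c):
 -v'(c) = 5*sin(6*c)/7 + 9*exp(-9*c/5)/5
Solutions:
 v(c) = C1 + 5*cos(6*c)/42 + exp(-9*c/5)


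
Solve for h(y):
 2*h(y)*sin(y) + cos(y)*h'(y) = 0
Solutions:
 h(y) = C1*cos(y)^2


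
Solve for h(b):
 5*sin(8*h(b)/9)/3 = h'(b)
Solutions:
 -5*b/3 + 9*log(cos(8*h(b)/9) - 1)/16 - 9*log(cos(8*h(b)/9) + 1)/16 = C1


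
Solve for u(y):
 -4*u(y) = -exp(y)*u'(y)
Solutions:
 u(y) = C1*exp(-4*exp(-y))


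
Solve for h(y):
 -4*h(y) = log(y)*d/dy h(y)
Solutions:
 h(y) = C1*exp(-4*li(y))


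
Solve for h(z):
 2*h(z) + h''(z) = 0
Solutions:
 h(z) = C1*sin(sqrt(2)*z) + C2*cos(sqrt(2)*z)


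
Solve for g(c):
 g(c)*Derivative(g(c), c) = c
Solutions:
 g(c) = -sqrt(C1 + c^2)
 g(c) = sqrt(C1 + c^2)


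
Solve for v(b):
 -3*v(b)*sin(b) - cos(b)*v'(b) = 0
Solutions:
 v(b) = C1*cos(b)^3


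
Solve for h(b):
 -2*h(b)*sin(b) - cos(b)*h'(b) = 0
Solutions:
 h(b) = C1*cos(b)^2


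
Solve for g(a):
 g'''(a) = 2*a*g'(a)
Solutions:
 g(a) = C1 + Integral(C2*airyai(2^(1/3)*a) + C3*airybi(2^(1/3)*a), a)


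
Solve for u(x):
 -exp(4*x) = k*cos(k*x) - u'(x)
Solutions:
 u(x) = C1 + exp(4*x)/4 + sin(k*x)


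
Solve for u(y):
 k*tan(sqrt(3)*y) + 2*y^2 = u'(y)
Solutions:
 u(y) = C1 - sqrt(3)*k*log(cos(sqrt(3)*y))/3 + 2*y^3/3


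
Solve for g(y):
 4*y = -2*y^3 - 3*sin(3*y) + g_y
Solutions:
 g(y) = C1 + y^4/2 + 2*y^2 - cos(3*y)


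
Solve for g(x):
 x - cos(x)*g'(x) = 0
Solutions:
 g(x) = C1 + Integral(x/cos(x), x)


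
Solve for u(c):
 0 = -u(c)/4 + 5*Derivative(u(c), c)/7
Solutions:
 u(c) = C1*exp(7*c/20)


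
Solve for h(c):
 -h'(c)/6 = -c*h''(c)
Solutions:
 h(c) = C1 + C2*c^(7/6)


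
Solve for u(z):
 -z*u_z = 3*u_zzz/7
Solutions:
 u(z) = C1 + Integral(C2*airyai(-3^(2/3)*7^(1/3)*z/3) + C3*airybi(-3^(2/3)*7^(1/3)*z/3), z)


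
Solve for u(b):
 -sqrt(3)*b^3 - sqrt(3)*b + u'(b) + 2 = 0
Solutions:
 u(b) = C1 + sqrt(3)*b^4/4 + sqrt(3)*b^2/2 - 2*b


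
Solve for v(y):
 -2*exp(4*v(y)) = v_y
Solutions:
 v(y) = log(-I*(1/(C1 + 8*y))^(1/4))
 v(y) = log(I*(1/(C1 + 8*y))^(1/4))
 v(y) = log(-(1/(C1 + 8*y))^(1/4))
 v(y) = log(1/(C1 + 8*y))/4


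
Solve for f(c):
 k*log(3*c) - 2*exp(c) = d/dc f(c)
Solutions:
 f(c) = C1 + c*k*log(c) + c*k*(-1 + log(3)) - 2*exp(c)


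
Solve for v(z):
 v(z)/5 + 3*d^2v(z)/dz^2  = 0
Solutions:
 v(z) = C1*sin(sqrt(15)*z/15) + C2*cos(sqrt(15)*z/15)


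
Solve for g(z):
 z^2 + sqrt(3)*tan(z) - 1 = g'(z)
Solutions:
 g(z) = C1 + z^3/3 - z - sqrt(3)*log(cos(z))


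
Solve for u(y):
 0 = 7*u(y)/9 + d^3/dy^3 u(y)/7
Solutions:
 u(y) = C3*exp(-3^(1/3)*7^(2/3)*y/3) + (C1*sin(3^(5/6)*7^(2/3)*y/6) + C2*cos(3^(5/6)*7^(2/3)*y/6))*exp(3^(1/3)*7^(2/3)*y/6)


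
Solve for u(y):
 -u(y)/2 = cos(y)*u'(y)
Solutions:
 u(y) = C1*(sin(y) - 1)^(1/4)/(sin(y) + 1)^(1/4)


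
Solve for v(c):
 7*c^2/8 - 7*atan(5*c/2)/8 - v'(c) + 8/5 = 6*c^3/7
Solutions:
 v(c) = C1 - 3*c^4/14 + 7*c^3/24 - 7*c*atan(5*c/2)/8 + 8*c/5 + 7*log(25*c^2 + 4)/40


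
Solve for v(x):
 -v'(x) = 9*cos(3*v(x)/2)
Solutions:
 v(x) = -2*asin((C1 + exp(27*x))/(C1 - exp(27*x)))/3 + 2*pi/3
 v(x) = 2*asin((C1 + exp(27*x))/(C1 - exp(27*x)))/3


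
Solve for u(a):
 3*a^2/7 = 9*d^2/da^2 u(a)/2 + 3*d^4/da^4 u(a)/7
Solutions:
 u(a) = C1 + C2*a + C3*sin(sqrt(42)*a/2) + C4*cos(sqrt(42)*a/2) + a^4/126 - 4*a^2/441


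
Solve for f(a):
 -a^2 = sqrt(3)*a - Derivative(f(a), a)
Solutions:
 f(a) = C1 + a^3/3 + sqrt(3)*a^2/2


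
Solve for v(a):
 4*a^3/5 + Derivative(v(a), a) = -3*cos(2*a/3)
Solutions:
 v(a) = C1 - a^4/5 - 9*sin(2*a/3)/2


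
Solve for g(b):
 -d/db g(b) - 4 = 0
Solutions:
 g(b) = C1 - 4*b


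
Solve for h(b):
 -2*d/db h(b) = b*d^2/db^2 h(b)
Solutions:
 h(b) = C1 + C2/b


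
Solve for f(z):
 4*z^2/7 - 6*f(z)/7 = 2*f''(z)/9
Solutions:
 f(z) = C1*sin(3*sqrt(21)*z/7) + C2*cos(3*sqrt(21)*z/7) + 2*z^2/3 - 28/81


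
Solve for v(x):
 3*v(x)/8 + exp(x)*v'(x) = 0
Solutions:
 v(x) = C1*exp(3*exp(-x)/8)


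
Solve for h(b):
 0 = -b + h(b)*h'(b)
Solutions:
 h(b) = -sqrt(C1 + b^2)
 h(b) = sqrt(C1 + b^2)


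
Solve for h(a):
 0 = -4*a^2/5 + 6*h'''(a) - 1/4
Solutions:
 h(a) = C1 + C2*a + C3*a^2 + a^5/450 + a^3/144


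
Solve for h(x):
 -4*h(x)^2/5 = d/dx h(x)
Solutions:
 h(x) = 5/(C1 + 4*x)


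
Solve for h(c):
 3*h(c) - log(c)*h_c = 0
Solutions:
 h(c) = C1*exp(3*li(c))


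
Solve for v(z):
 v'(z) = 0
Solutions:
 v(z) = C1


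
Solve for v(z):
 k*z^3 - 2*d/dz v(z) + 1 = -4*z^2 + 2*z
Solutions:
 v(z) = C1 + k*z^4/8 + 2*z^3/3 - z^2/2 + z/2


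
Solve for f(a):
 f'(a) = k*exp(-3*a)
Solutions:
 f(a) = C1 - k*exp(-3*a)/3


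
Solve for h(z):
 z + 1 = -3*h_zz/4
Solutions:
 h(z) = C1 + C2*z - 2*z^3/9 - 2*z^2/3


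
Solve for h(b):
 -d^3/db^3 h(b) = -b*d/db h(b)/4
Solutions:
 h(b) = C1 + Integral(C2*airyai(2^(1/3)*b/2) + C3*airybi(2^(1/3)*b/2), b)


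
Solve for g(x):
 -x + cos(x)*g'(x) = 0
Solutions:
 g(x) = C1 + Integral(x/cos(x), x)


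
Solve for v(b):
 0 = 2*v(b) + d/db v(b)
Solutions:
 v(b) = C1*exp(-2*b)


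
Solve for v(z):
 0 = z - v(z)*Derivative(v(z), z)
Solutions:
 v(z) = -sqrt(C1 + z^2)
 v(z) = sqrt(C1 + z^2)


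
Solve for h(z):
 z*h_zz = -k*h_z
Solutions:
 h(z) = C1 + z^(1 - re(k))*(C2*sin(log(z)*Abs(im(k))) + C3*cos(log(z)*im(k)))


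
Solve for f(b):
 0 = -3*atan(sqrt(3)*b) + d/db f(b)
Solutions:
 f(b) = C1 + 3*b*atan(sqrt(3)*b) - sqrt(3)*log(3*b^2 + 1)/2


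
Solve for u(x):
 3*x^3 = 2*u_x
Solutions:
 u(x) = C1 + 3*x^4/8


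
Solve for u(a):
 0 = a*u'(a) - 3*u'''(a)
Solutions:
 u(a) = C1 + Integral(C2*airyai(3^(2/3)*a/3) + C3*airybi(3^(2/3)*a/3), a)


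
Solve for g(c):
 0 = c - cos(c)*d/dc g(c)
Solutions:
 g(c) = C1 + Integral(c/cos(c), c)


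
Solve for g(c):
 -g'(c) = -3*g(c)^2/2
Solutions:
 g(c) = -2/(C1 + 3*c)


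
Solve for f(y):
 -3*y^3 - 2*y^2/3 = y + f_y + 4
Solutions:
 f(y) = C1 - 3*y^4/4 - 2*y^3/9 - y^2/2 - 4*y


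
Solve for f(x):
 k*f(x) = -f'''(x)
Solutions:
 f(x) = C1*exp(x*(-k)^(1/3)) + C2*exp(x*(-k)^(1/3)*(-1 + sqrt(3)*I)/2) + C3*exp(-x*(-k)^(1/3)*(1 + sqrt(3)*I)/2)


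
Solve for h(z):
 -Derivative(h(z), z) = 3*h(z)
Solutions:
 h(z) = C1*exp(-3*z)


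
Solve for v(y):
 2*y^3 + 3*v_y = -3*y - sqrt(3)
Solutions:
 v(y) = C1 - y^4/6 - y^2/2 - sqrt(3)*y/3


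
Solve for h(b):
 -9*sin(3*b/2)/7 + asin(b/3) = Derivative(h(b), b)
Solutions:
 h(b) = C1 + b*asin(b/3) + sqrt(9 - b^2) + 6*cos(3*b/2)/7


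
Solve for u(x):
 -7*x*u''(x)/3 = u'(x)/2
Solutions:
 u(x) = C1 + C2*x^(11/14)


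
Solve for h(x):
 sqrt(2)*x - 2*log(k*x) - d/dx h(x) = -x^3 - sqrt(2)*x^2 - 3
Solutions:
 h(x) = C1 + x^4/4 + sqrt(2)*x^3/3 + sqrt(2)*x^2/2 - 2*x*log(k*x) + 5*x


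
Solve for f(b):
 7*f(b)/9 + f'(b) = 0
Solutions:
 f(b) = C1*exp(-7*b/9)


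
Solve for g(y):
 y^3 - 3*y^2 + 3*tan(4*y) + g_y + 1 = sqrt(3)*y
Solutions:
 g(y) = C1 - y^4/4 + y^3 + sqrt(3)*y^2/2 - y + 3*log(cos(4*y))/4


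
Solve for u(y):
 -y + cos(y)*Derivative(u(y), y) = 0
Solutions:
 u(y) = C1 + Integral(y/cos(y), y)


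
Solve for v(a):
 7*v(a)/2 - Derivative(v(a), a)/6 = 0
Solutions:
 v(a) = C1*exp(21*a)


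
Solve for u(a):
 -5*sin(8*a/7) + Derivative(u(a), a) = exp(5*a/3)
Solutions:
 u(a) = C1 + 3*exp(5*a/3)/5 - 35*cos(8*a/7)/8


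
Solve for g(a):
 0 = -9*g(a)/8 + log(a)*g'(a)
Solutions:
 g(a) = C1*exp(9*li(a)/8)


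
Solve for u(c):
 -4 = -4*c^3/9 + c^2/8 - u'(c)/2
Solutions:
 u(c) = C1 - 2*c^4/9 + c^3/12 + 8*c


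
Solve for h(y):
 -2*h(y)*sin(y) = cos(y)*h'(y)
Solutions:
 h(y) = C1*cos(y)^2


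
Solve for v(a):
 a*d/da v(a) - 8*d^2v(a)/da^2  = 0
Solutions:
 v(a) = C1 + C2*erfi(a/4)


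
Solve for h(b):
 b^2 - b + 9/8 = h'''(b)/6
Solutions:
 h(b) = C1 + C2*b + C3*b^2 + b^5/10 - b^4/4 + 9*b^3/8


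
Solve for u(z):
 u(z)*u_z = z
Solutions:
 u(z) = -sqrt(C1 + z^2)
 u(z) = sqrt(C1 + z^2)


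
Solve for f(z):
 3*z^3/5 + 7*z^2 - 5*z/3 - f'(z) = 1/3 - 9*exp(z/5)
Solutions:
 f(z) = C1 + 3*z^4/20 + 7*z^3/3 - 5*z^2/6 - z/3 + 45*exp(z/5)


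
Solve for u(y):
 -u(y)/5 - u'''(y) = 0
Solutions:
 u(y) = C3*exp(-5^(2/3)*y/5) + (C1*sin(sqrt(3)*5^(2/3)*y/10) + C2*cos(sqrt(3)*5^(2/3)*y/10))*exp(5^(2/3)*y/10)


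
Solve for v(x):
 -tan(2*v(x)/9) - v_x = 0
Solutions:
 v(x) = -9*asin(C1*exp(-2*x/9))/2 + 9*pi/2
 v(x) = 9*asin(C1*exp(-2*x/9))/2


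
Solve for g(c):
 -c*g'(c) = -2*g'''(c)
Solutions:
 g(c) = C1 + Integral(C2*airyai(2^(2/3)*c/2) + C3*airybi(2^(2/3)*c/2), c)


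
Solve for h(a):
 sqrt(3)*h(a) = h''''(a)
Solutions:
 h(a) = C1*exp(-3^(1/8)*a) + C2*exp(3^(1/8)*a) + C3*sin(3^(1/8)*a) + C4*cos(3^(1/8)*a)


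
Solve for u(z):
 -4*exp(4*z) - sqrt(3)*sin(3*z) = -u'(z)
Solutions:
 u(z) = C1 + exp(4*z) - sqrt(3)*cos(3*z)/3


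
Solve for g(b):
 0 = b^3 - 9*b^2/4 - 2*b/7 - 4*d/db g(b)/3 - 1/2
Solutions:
 g(b) = C1 + 3*b^4/16 - 9*b^3/16 - 3*b^2/28 - 3*b/8


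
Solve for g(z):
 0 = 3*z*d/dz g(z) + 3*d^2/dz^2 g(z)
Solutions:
 g(z) = C1 + C2*erf(sqrt(2)*z/2)


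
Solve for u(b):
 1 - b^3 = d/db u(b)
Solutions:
 u(b) = C1 - b^4/4 + b


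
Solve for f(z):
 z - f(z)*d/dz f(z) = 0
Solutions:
 f(z) = -sqrt(C1 + z^2)
 f(z) = sqrt(C1 + z^2)


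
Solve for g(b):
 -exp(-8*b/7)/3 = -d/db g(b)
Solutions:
 g(b) = C1 - 7*exp(-8*b/7)/24


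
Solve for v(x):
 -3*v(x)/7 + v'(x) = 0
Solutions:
 v(x) = C1*exp(3*x/7)


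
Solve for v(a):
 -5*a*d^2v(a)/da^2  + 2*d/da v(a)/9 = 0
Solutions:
 v(a) = C1 + C2*a^(47/45)


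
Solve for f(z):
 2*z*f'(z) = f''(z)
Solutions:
 f(z) = C1 + C2*erfi(z)


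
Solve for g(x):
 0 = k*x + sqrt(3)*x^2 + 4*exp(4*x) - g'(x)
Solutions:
 g(x) = C1 + k*x^2/2 + sqrt(3)*x^3/3 + exp(4*x)


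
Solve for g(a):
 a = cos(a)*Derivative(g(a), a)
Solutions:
 g(a) = C1 + Integral(a/cos(a), a)


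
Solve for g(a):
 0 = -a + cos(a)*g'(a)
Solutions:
 g(a) = C1 + Integral(a/cos(a), a)


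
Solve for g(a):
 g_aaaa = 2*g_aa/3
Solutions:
 g(a) = C1 + C2*a + C3*exp(-sqrt(6)*a/3) + C4*exp(sqrt(6)*a/3)


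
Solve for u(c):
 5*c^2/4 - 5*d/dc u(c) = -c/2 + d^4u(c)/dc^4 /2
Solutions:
 u(c) = C1 + C4*exp(-10^(1/3)*c) + c^3/12 + c^2/20 + (C2*sin(10^(1/3)*sqrt(3)*c/2) + C3*cos(10^(1/3)*sqrt(3)*c/2))*exp(10^(1/3)*c/2)


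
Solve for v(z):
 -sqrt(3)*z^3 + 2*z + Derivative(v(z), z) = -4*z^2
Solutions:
 v(z) = C1 + sqrt(3)*z^4/4 - 4*z^3/3 - z^2


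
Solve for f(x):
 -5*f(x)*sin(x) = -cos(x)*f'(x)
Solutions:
 f(x) = C1/cos(x)^5


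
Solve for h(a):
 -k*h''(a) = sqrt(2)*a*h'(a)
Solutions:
 h(a) = C1 + C2*sqrt(k)*erf(2^(3/4)*a*sqrt(1/k)/2)


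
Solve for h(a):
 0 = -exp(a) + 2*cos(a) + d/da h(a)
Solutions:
 h(a) = C1 + exp(a) - 2*sin(a)


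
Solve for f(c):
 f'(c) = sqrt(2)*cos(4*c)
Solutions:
 f(c) = C1 + sqrt(2)*sin(4*c)/4


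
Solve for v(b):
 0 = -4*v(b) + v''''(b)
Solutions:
 v(b) = C1*exp(-sqrt(2)*b) + C2*exp(sqrt(2)*b) + C3*sin(sqrt(2)*b) + C4*cos(sqrt(2)*b)


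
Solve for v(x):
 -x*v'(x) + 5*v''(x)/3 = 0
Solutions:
 v(x) = C1 + C2*erfi(sqrt(30)*x/10)


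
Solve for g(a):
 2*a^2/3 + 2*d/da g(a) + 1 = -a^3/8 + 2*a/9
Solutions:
 g(a) = C1 - a^4/64 - a^3/9 + a^2/18 - a/2


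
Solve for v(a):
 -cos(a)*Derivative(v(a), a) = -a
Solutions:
 v(a) = C1 + Integral(a/cos(a), a)


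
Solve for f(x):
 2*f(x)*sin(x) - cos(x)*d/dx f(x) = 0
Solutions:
 f(x) = C1/cos(x)^2


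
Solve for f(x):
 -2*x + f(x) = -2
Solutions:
 f(x) = 2*x - 2


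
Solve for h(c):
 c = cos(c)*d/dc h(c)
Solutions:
 h(c) = C1 + Integral(c/cos(c), c)


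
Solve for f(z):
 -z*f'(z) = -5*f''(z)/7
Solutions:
 f(z) = C1 + C2*erfi(sqrt(70)*z/10)


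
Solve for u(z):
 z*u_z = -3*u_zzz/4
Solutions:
 u(z) = C1 + Integral(C2*airyai(-6^(2/3)*z/3) + C3*airybi(-6^(2/3)*z/3), z)


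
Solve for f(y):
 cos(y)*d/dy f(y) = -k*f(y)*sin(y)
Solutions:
 f(y) = C1*exp(k*log(cos(y)))


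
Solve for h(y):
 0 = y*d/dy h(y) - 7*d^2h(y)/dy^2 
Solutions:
 h(y) = C1 + C2*erfi(sqrt(14)*y/14)


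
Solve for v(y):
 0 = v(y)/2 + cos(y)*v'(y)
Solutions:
 v(y) = C1*(sin(y) - 1)^(1/4)/(sin(y) + 1)^(1/4)


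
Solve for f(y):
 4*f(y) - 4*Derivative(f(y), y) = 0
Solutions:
 f(y) = C1*exp(y)


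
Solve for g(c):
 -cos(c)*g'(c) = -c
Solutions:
 g(c) = C1 + Integral(c/cos(c), c)


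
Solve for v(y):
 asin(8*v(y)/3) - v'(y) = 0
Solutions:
 Integral(1/asin(8*_y/3), (_y, v(y))) = C1 + y


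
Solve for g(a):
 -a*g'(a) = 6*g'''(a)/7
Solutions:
 g(a) = C1 + Integral(C2*airyai(-6^(2/3)*7^(1/3)*a/6) + C3*airybi(-6^(2/3)*7^(1/3)*a/6), a)


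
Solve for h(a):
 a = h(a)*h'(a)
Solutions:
 h(a) = -sqrt(C1 + a^2)
 h(a) = sqrt(C1 + a^2)


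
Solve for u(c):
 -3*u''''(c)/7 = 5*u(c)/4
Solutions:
 u(c) = (C1*sin(3^(3/4)*35^(1/4)*c/6) + C2*cos(3^(3/4)*35^(1/4)*c/6))*exp(-3^(3/4)*35^(1/4)*c/6) + (C3*sin(3^(3/4)*35^(1/4)*c/6) + C4*cos(3^(3/4)*35^(1/4)*c/6))*exp(3^(3/4)*35^(1/4)*c/6)


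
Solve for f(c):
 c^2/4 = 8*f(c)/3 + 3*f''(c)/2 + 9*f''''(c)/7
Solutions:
 f(c) = 3*c^2/32 + (C1*sin(2^(3/4)*21^(1/4)*c*cos(atan(sqrt(2247)/21)/2)/3) + C2*cos(2^(3/4)*21^(1/4)*c*cos(atan(sqrt(2247)/21)/2)/3))*exp(-2^(3/4)*21^(1/4)*c*sin(atan(sqrt(2247)/21)/2)/3) + (C3*sin(2^(3/4)*21^(1/4)*c*cos(atan(sqrt(2247)/21)/2)/3) + C4*cos(2^(3/4)*21^(1/4)*c*cos(atan(sqrt(2247)/21)/2)/3))*exp(2^(3/4)*21^(1/4)*c*sin(atan(sqrt(2247)/21)/2)/3) - 27/256


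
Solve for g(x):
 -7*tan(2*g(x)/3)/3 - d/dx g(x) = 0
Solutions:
 g(x) = -3*asin(C1*exp(-14*x/9))/2 + 3*pi/2
 g(x) = 3*asin(C1*exp(-14*x/9))/2


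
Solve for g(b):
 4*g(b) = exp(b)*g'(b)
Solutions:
 g(b) = C1*exp(-4*exp(-b))


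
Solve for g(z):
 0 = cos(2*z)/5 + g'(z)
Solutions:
 g(z) = C1 - sin(2*z)/10


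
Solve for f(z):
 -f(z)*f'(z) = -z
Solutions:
 f(z) = -sqrt(C1 + z^2)
 f(z) = sqrt(C1 + z^2)


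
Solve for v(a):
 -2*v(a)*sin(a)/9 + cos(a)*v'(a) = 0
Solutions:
 v(a) = C1/cos(a)^(2/9)


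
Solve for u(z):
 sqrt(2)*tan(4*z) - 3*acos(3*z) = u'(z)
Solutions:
 u(z) = C1 - 3*z*acos(3*z) + sqrt(1 - 9*z^2) - sqrt(2)*log(cos(4*z))/4


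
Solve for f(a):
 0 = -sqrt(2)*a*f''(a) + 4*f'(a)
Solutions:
 f(a) = C1 + C2*a^(1 + 2*sqrt(2))


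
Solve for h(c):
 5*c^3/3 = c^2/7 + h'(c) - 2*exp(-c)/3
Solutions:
 h(c) = C1 + 5*c^4/12 - c^3/21 - 2*exp(-c)/3


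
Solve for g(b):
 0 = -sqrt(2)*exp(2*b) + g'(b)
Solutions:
 g(b) = C1 + sqrt(2)*exp(2*b)/2


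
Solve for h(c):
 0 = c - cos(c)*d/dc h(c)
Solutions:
 h(c) = C1 + Integral(c/cos(c), c)


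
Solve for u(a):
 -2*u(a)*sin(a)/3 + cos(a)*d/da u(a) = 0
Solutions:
 u(a) = C1/cos(a)^(2/3)


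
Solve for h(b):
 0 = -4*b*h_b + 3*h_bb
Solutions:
 h(b) = C1 + C2*erfi(sqrt(6)*b/3)


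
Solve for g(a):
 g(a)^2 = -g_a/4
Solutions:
 g(a) = 1/(C1 + 4*a)


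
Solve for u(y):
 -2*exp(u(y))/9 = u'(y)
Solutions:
 u(y) = log(1/(C1 + 2*y)) + 2*log(3)


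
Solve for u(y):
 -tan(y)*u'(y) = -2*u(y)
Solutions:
 u(y) = C1*sin(y)^2


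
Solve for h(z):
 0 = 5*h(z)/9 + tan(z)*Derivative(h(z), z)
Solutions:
 h(z) = C1/sin(z)^(5/9)


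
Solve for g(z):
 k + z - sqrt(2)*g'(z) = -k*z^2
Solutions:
 g(z) = C1 + sqrt(2)*k*z^3/6 + sqrt(2)*k*z/2 + sqrt(2)*z^2/4


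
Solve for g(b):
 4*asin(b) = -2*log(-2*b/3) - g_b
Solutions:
 g(b) = C1 - 2*b*log(-b) - 4*b*asin(b) - 2*b*log(2) + 2*b + 2*b*log(3) - 4*sqrt(1 - b^2)


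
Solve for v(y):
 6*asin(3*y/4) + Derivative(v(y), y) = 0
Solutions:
 v(y) = C1 - 6*y*asin(3*y/4) - 2*sqrt(16 - 9*y^2)


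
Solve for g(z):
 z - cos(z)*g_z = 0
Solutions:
 g(z) = C1 + Integral(z/cos(z), z)


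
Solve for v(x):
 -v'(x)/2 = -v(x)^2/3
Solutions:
 v(x) = -3/(C1 + 2*x)


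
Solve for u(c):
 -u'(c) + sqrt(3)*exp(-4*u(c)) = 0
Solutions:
 u(c) = log(-I*(C1 + 4*sqrt(3)*c)^(1/4))
 u(c) = log(I*(C1 + 4*sqrt(3)*c)^(1/4))
 u(c) = log(-(C1 + 4*sqrt(3)*c)^(1/4))
 u(c) = log(C1 + 4*sqrt(3)*c)/4


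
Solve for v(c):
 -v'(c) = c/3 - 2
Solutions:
 v(c) = C1 - c^2/6 + 2*c


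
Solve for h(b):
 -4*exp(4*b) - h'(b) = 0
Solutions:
 h(b) = C1 - exp(4*b)


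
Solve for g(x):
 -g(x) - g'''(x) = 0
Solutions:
 g(x) = C3*exp(-x) + (C1*sin(sqrt(3)*x/2) + C2*cos(sqrt(3)*x/2))*exp(x/2)


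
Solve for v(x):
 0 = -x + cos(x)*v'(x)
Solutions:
 v(x) = C1 + Integral(x/cos(x), x)


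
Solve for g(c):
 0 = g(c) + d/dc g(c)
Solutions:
 g(c) = C1*exp(-c)


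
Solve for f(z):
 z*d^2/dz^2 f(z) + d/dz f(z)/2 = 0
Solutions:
 f(z) = C1 + C2*sqrt(z)


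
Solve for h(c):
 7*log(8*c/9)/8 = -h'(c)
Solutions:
 h(c) = C1 - 7*c*log(c)/8 - 21*c*log(2)/8 + 7*c/8 + 7*c*log(3)/4


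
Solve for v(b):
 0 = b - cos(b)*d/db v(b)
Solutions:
 v(b) = C1 + Integral(b/cos(b), b)


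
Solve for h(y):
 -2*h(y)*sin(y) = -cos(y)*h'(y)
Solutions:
 h(y) = C1/cos(y)^2


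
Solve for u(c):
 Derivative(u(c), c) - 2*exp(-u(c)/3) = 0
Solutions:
 u(c) = 3*log(C1 + 2*c/3)


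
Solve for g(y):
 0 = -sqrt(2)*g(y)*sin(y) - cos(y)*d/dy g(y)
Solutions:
 g(y) = C1*cos(y)^(sqrt(2))


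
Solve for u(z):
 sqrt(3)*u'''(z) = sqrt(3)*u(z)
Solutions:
 u(z) = C3*exp(z) + (C1*sin(sqrt(3)*z/2) + C2*cos(sqrt(3)*z/2))*exp(-z/2)


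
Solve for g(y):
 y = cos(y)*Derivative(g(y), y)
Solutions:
 g(y) = C1 + Integral(y/cos(y), y)


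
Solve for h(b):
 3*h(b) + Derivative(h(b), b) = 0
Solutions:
 h(b) = C1*exp(-3*b)


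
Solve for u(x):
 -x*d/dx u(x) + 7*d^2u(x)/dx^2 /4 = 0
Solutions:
 u(x) = C1 + C2*erfi(sqrt(14)*x/7)


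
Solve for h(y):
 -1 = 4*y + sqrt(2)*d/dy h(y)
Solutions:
 h(y) = C1 - sqrt(2)*y^2 - sqrt(2)*y/2


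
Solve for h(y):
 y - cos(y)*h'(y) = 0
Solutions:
 h(y) = C1 + Integral(y/cos(y), y)


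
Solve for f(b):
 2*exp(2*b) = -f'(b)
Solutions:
 f(b) = C1 - exp(2*b)


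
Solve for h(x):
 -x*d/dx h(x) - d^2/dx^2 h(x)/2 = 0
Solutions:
 h(x) = C1 + C2*erf(x)


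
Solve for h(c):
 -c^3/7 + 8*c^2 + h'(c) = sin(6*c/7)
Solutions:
 h(c) = C1 + c^4/28 - 8*c^3/3 - 7*cos(6*c/7)/6


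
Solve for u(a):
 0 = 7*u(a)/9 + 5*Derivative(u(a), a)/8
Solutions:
 u(a) = C1*exp(-56*a/45)


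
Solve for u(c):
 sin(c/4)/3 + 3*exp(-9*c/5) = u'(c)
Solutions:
 u(c) = C1 - 4*cos(c/4)/3 - 5*exp(-9*c/5)/3
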